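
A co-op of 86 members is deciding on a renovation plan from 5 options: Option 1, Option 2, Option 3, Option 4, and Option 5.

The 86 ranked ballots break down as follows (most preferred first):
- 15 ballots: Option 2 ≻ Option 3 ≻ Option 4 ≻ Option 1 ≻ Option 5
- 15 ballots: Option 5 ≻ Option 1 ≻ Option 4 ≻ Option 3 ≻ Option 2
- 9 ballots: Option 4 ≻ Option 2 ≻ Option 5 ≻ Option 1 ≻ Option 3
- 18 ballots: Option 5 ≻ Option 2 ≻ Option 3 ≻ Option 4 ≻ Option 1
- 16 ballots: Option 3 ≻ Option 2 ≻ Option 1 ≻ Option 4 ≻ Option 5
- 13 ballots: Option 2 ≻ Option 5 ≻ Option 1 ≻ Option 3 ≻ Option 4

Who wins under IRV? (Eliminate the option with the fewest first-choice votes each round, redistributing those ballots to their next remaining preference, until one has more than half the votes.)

Round 1: Option 1 0, Option 2 28, Option 3 16, Option 4 9, Option 5 33. Option 1 eliminated.
Round 2: Option 2 28, Option 3 16, Option 4 9, Option 5 33. Option 4 eliminated.
Round 3: Option 2 37, Option 3 16, Option 5 33. Option 3 eliminated.
Round 4: Option 2 53, Option 5 33. Option 2 has a majority (≥44).

Option 2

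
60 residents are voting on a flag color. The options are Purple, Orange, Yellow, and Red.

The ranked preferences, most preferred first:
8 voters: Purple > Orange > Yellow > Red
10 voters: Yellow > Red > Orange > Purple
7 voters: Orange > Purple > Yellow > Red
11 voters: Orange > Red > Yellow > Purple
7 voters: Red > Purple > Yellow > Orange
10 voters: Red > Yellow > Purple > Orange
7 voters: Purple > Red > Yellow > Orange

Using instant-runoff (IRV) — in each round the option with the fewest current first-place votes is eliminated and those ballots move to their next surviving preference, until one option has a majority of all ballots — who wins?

Round 1: Purple 15, Orange 18, Yellow 10, Red 17. Yellow eliminated.
Round 2: Purple 15, Orange 18, Red 27. Purple eliminated.
Round 3: Orange 26, Red 34. Red has a majority (≥31).

Red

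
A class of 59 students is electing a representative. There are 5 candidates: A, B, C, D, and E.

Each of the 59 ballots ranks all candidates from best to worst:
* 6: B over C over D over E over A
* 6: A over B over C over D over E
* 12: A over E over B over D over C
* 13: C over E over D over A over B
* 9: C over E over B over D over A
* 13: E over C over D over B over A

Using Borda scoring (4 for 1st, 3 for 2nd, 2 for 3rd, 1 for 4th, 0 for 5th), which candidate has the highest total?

E

A: 6×0 + 6×4 + 12×4 + 13×1 + 9×0 + 13×0 = 85
B: 6×4 + 6×3 + 12×2 + 13×0 + 9×2 + 13×1 = 97
C: 6×3 + 6×2 + 12×0 + 13×4 + 9×4 + 13×3 = 157
D: 6×2 + 6×1 + 12×1 + 13×2 + 9×1 + 13×2 = 91
E: 6×1 + 6×0 + 12×3 + 13×3 + 9×3 + 13×4 = 160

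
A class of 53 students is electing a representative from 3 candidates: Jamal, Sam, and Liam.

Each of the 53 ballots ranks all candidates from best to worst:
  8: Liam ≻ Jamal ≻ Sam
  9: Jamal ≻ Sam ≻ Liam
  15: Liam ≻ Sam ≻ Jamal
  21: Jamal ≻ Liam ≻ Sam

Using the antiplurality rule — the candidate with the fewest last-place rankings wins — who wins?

Last-place votes: Jamal 15, Sam 29, Liam 9.

Liam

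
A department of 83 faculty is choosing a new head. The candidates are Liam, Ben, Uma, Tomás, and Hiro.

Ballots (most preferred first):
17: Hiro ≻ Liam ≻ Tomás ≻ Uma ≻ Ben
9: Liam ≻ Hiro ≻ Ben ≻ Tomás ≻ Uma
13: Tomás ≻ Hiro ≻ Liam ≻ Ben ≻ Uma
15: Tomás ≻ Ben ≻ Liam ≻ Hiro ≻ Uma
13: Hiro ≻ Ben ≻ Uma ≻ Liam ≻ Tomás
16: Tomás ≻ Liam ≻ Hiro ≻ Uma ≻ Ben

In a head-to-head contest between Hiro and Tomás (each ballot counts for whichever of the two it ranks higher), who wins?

Tomás

Hiro is ranked above Tomás on 39 ballots; Tomás above Hiro on 44.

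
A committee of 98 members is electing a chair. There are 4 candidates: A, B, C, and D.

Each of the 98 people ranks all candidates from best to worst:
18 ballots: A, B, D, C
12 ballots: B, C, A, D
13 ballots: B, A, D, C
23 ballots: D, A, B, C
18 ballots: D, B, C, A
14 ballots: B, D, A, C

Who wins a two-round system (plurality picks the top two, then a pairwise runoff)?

Round 1 first-place votes: A 18, B 39, C 0, D 41. D and B advance.
Runoff: D is ranked above B on 41 ballots, B above D on 57.

B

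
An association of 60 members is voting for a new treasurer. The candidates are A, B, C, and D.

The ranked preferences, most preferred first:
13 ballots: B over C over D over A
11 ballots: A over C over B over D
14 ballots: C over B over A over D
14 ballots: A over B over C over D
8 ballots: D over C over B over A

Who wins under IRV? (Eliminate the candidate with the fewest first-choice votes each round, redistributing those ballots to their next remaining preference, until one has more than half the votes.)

Round 1: A 25, B 13, C 14, D 8. D eliminated.
Round 2: A 25, B 13, C 22. B eliminated.
Round 3: A 25, C 35. C has a majority (≥31).

C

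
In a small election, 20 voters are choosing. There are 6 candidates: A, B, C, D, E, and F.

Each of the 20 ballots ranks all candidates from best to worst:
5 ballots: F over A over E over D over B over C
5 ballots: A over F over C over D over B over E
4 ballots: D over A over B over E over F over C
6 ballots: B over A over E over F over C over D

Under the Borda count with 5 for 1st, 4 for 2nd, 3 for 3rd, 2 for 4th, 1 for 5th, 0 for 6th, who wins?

A: 5×4 + 5×5 + 4×4 + 6×4 = 85
B: 5×1 + 5×1 + 4×3 + 6×5 = 52
C: 5×0 + 5×3 + 4×0 + 6×1 = 21
D: 5×2 + 5×2 + 4×5 + 6×0 = 40
E: 5×3 + 5×0 + 4×2 + 6×3 = 41
F: 5×5 + 5×4 + 4×1 + 6×2 = 61

A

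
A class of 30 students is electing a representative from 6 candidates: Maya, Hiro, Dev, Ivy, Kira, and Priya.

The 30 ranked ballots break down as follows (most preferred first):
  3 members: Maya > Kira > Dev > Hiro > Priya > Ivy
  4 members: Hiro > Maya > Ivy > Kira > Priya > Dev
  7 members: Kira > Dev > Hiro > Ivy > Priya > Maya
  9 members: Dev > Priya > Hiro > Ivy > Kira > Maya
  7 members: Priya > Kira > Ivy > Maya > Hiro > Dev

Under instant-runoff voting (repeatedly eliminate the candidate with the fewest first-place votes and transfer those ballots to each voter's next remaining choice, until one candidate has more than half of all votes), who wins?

Kira

Round 1: Maya 3, Hiro 4, Dev 9, Ivy 0, Kira 7, Priya 7. Ivy eliminated.
Round 2: Maya 3, Hiro 4, Dev 9, Kira 7, Priya 7. Maya eliminated.
Round 3: Hiro 4, Dev 9, Kira 10, Priya 7. Hiro eliminated.
Round 4: Dev 9, Kira 14, Priya 7. Priya eliminated.
Round 5: Dev 9, Kira 21. Kira has a majority (≥16).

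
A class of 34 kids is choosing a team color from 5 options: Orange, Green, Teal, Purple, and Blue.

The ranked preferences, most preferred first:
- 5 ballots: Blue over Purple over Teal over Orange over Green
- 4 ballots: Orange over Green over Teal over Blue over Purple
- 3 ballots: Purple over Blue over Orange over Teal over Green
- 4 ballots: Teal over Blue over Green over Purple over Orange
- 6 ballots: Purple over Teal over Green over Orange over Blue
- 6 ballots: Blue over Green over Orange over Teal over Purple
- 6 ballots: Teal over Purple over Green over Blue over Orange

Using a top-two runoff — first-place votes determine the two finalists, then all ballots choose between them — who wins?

Teal

Round 1 first-place votes: Orange 4, Green 0, Teal 10, Purple 9, Blue 11. Blue and Teal advance.
Runoff: Blue is ranked above Teal on 14 ballots, Teal above Blue on 20.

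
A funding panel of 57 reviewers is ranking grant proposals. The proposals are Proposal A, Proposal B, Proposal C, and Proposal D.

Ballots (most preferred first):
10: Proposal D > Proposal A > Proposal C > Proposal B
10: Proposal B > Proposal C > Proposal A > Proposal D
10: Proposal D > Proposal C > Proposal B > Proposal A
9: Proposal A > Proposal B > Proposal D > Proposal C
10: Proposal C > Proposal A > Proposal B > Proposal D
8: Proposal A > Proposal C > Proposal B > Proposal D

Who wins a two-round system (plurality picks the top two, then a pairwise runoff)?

Proposal A

Round 1 first-place votes: Proposal A 17, Proposal B 10, Proposal C 10, Proposal D 20. Proposal D and Proposal A advance.
Runoff: Proposal D is ranked above Proposal A on 20 ballots, Proposal A above Proposal D on 37.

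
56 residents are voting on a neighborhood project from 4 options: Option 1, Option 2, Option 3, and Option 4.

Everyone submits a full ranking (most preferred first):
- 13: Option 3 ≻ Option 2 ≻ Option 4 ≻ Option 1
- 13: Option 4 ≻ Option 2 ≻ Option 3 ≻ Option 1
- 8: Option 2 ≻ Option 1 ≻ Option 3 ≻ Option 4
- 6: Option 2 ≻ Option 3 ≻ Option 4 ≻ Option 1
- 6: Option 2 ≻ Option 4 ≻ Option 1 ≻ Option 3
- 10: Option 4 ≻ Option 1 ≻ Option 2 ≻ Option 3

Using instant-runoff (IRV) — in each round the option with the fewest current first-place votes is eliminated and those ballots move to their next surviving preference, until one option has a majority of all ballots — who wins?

Round 1: Option 1 0, Option 2 20, Option 3 13, Option 4 23. Option 1 eliminated.
Round 2: Option 2 20, Option 3 13, Option 4 23. Option 3 eliminated.
Round 3: Option 2 33, Option 4 23. Option 2 has a majority (≥29).

Option 2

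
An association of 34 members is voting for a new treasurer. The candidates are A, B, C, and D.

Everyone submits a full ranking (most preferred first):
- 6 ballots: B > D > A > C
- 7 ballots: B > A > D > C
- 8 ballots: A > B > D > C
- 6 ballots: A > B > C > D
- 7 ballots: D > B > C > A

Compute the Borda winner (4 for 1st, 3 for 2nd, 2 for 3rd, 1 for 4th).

B

A: 6×2 + 7×3 + 8×4 + 6×4 + 7×1 = 96
B: 6×4 + 7×4 + 8×3 + 6×3 + 7×3 = 115
C: 6×1 + 7×1 + 8×1 + 6×2 + 7×2 = 47
D: 6×3 + 7×2 + 8×2 + 6×1 + 7×4 = 82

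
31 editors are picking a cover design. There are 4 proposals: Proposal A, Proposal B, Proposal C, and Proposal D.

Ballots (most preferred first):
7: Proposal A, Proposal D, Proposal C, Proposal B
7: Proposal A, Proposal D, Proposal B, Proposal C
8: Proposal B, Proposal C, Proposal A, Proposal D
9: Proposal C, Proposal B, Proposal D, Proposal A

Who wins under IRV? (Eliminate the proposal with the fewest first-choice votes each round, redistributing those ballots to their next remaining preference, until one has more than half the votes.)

Proposal C

Round 1: Proposal A 14, Proposal B 8, Proposal C 9, Proposal D 0. Proposal D eliminated.
Round 2: Proposal A 14, Proposal B 8, Proposal C 9. Proposal B eliminated.
Round 3: Proposal A 14, Proposal C 17. Proposal C has a majority (≥16).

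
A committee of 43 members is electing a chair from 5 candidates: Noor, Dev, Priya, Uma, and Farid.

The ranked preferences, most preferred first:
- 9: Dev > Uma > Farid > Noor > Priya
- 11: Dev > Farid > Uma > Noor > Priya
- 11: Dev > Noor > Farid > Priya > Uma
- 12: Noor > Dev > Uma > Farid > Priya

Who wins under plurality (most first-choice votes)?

First-place votes: Noor 12, Dev 31, Priya 0, Uma 0, Farid 0.

Dev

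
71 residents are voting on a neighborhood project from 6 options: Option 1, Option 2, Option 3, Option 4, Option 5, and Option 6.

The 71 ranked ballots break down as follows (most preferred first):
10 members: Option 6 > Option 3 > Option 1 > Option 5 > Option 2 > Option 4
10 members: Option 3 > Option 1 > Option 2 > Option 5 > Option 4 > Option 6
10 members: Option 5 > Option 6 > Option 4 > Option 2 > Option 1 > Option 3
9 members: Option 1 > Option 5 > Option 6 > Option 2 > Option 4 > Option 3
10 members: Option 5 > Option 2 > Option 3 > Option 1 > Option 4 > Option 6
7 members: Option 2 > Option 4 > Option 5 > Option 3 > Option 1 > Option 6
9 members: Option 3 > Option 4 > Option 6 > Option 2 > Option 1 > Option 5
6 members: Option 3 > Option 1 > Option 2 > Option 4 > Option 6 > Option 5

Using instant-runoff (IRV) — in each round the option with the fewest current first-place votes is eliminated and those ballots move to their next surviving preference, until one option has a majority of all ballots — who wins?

Option 5

Round 1: Option 1 9, Option 2 7, Option 3 25, Option 4 0, Option 5 20, Option 6 10. Option 4 eliminated.
Round 2: Option 1 9, Option 2 7, Option 3 25, Option 5 20, Option 6 10. Option 2 eliminated.
Round 3: Option 1 9, Option 3 25, Option 5 27, Option 6 10. Option 1 eliminated.
Round 4: Option 3 25, Option 5 36, Option 6 10. Option 5 has a majority (≥36).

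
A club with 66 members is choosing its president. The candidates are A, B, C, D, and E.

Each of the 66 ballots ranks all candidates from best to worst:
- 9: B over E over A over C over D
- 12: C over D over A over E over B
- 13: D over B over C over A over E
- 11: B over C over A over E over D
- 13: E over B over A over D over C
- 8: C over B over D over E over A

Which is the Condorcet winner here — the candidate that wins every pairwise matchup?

B

B vs A: 54–12
B vs C: 46–20
B vs D: 41–25
B vs E: 41–25
B beats every other candidate.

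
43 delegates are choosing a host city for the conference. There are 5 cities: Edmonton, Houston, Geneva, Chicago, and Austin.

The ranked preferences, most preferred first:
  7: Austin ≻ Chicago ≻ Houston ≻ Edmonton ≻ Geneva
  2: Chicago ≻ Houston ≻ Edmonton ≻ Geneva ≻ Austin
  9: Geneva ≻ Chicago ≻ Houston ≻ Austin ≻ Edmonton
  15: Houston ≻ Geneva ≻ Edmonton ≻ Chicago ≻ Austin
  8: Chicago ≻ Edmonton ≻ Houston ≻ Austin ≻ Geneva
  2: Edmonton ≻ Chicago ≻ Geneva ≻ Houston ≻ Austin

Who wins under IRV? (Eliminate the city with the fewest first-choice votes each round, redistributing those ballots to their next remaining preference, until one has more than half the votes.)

Round 1: Edmonton 2, Houston 15, Geneva 9, Chicago 10, Austin 7. Edmonton eliminated.
Round 2: Houston 15, Geneva 9, Chicago 12, Austin 7. Austin eliminated.
Round 3: Houston 15, Geneva 9, Chicago 19. Geneva eliminated.
Round 4: Houston 15, Chicago 28. Chicago has a majority (≥22).

Chicago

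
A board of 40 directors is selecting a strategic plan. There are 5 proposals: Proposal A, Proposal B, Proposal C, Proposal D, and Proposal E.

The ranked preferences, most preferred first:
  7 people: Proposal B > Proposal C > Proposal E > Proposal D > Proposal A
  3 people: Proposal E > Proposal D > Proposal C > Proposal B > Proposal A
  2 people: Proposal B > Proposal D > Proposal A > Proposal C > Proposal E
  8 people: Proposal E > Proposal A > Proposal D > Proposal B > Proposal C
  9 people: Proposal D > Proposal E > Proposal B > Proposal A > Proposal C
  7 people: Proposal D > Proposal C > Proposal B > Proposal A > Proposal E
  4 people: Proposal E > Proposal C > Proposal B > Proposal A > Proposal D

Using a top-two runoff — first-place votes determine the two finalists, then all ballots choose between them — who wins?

Proposal E

Round 1 first-place votes: Proposal A 0, Proposal B 9, Proposal C 0, Proposal D 16, Proposal E 15. Proposal D and Proposal E advance.
Runoff: Proposal D is ranked above Proposal E on 18 ballots, Proposal E above Proposal D on 22.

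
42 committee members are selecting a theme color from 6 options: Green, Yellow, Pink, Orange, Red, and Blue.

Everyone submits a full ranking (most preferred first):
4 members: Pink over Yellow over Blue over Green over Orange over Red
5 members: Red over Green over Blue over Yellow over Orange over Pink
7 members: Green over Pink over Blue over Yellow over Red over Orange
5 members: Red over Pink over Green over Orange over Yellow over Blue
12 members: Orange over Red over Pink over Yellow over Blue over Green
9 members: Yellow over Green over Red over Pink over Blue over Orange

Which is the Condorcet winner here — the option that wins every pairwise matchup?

Red vs Green: 22–20
Red vs Yellow: 22–20
Red vs Pink: 31–11
Red vs Orange: 26–16
Red vs Blue: 31–11
Red beats every other option.

Red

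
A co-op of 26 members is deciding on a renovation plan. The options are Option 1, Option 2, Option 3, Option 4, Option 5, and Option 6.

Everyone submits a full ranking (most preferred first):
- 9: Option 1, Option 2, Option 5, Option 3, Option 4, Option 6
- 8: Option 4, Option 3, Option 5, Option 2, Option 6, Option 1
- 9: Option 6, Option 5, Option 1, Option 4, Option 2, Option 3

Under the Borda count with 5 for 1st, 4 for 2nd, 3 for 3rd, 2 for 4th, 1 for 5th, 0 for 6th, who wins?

Option 5

Option 1: 9×5 + 8×0 + 9×3 = 72
Option 2: 9×4 + 8×2 + 9×1 = 61
Option 3: 9×2 + 8×4 + 9×0 = 50
Option 4: 9×1 + 8×5 + 9×2 = 67
Option 5: 9×3 + 8×3 + 9×4 = 87
Option 6: 9×0 + 8×1 + 9×5 = 53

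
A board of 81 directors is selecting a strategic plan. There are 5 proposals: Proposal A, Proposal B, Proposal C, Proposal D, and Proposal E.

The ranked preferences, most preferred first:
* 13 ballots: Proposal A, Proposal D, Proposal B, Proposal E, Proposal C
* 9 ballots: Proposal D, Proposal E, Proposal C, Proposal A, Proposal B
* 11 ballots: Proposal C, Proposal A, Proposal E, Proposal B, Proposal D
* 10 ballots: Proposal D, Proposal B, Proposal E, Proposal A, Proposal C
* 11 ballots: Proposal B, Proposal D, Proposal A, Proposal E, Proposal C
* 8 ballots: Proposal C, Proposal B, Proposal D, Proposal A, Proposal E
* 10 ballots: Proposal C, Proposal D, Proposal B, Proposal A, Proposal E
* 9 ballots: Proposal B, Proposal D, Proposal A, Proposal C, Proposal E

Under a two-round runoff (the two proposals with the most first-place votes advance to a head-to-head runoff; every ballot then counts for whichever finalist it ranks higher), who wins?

Round 1 first-place votes: Proposal A 13, Proposal B 20, Proposal C 29, Proposal D 19, Proposal E 0. Proposal C and Proposal B advance.
Runoff: Proposal C is ranked above Proposal B on 38 ballots, Proposal B above Proposal C on 43.

Proposal B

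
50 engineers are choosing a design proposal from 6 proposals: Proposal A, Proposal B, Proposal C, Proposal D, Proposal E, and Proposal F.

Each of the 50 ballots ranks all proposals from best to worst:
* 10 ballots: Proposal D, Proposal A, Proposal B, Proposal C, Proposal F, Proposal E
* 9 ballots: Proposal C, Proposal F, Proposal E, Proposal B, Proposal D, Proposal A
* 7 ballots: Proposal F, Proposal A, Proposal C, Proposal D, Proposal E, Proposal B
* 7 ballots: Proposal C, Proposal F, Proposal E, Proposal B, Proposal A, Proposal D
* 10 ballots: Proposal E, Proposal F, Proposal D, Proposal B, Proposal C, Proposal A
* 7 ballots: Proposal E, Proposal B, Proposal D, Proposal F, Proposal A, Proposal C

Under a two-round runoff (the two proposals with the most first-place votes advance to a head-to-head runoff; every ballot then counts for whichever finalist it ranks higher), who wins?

Proposal C

Round 1 first-place votes: Proposal A 0, Proposal B 0, Proposal C 16, Proposal D 10, Proposal E 17, Proposal F 7. Proposal E and Proposal C advance.
Runoff: Proposal E is ranked above Proposal C on 17 ballots, Proposal C above Proposal E on 33.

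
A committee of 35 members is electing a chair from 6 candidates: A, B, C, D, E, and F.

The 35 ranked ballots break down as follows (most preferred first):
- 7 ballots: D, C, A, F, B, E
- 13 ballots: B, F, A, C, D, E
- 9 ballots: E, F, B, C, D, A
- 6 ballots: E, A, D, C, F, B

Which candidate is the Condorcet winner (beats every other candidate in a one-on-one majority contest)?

F

F vs A: 22–13
F vs B: 22–13
F vs C: 22–13
F vs D: 22–13
F vs E: 20–15
F beats every other candidate.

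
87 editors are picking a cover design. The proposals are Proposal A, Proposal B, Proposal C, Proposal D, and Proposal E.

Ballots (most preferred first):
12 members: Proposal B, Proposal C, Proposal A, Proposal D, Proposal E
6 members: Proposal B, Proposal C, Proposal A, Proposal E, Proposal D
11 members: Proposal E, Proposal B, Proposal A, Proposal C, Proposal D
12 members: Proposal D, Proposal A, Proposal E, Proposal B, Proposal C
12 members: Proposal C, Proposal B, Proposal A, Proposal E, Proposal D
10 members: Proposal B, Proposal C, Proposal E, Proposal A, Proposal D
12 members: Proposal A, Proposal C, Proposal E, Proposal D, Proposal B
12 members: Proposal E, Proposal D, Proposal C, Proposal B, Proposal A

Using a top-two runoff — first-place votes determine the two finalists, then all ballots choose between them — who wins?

Round 1 first-place votes: Proposal A 12, Proposal B 28, Proposal C 12, Proposal D 12, Proposal E 23. Proposal B and Proposal E advance.
Runoff: Proposal B is ranked above Proposal E on 40 ballots, Proposal E above Proposal B on 47.

Proposal E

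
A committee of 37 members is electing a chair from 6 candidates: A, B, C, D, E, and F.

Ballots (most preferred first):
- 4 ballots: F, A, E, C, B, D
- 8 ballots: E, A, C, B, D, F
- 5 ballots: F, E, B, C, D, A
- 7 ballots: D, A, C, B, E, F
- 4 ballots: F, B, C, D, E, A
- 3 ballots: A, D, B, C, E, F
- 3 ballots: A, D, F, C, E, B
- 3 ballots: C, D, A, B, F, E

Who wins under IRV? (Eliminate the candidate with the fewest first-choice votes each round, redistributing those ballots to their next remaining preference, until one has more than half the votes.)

D

Round 1: A 6, B 0, C 3, D 7, E 8, F 13. B eliminated.
Round 2: A 6, C 3, D 7, E 8, F 13. C eliminated.
Round 3: A 6, D 10, E 8, F 13. A eliminated.
Round 4: D 16, E 8, F 13. E eliminated.
Round 5: D 24, F 13. D has a majority (≥19).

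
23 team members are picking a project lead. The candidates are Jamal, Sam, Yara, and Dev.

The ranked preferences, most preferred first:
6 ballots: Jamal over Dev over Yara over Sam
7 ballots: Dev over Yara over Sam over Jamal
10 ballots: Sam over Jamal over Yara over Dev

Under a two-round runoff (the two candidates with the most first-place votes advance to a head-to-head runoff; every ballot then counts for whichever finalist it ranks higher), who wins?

Dev

Round 1 first-place votes: Jamal 6, Sam 10, Yara 0, Dev 7. Sam and Dev advance.
Runoff: Sam is ranked above Dev on 10 ballots, Dev above Sam on 13.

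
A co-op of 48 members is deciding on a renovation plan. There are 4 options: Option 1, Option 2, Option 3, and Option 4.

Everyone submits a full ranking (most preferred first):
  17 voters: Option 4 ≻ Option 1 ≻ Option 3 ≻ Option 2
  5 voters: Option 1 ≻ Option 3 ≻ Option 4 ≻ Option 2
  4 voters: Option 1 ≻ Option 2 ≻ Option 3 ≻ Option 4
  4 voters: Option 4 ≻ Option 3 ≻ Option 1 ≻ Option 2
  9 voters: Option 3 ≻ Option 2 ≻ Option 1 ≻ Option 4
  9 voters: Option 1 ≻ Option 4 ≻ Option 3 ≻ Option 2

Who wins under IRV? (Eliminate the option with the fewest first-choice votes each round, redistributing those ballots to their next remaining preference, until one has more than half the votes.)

Round 1: Option 1 18, Option 2 0, Option 3 9, Option 4 21. Option 2 eliminated.
Round 2: Option 1 18, Option 3 9, Option 4 21. Option 3 eliminated.
Round 3: Option 1 27, Option 4 21. Option 1 has a majority (≥25).

Option 1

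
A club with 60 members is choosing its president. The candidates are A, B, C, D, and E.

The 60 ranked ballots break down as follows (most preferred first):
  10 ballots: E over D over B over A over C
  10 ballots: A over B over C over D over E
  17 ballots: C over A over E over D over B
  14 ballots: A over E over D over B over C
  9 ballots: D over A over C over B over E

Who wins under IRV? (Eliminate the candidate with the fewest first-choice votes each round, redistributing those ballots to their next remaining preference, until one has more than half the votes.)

Round 1: A 24, B 0, C 17, D 9, E 10. B eliminated.
Round 2: A 24, C 17, D 9, E 10. D eliminated.
Round 3: A 33, C 17, E 10. A has a majority (≥31).

A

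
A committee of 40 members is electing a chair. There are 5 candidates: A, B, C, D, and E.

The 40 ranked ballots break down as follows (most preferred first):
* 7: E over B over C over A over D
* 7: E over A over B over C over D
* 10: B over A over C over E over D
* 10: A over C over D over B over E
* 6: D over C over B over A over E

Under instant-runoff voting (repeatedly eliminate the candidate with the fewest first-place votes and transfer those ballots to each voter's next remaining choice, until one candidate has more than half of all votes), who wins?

B

Round 1: A 10, B 10, C 0, D 6, E 14. C eliminated.
Round 2: A 10, B 10, D 6, E 14. D eliminated.
Round 3: A 10, B 16, E 14. A eliminated.
Round 4: B 26, E 14. B has a majority (≥21).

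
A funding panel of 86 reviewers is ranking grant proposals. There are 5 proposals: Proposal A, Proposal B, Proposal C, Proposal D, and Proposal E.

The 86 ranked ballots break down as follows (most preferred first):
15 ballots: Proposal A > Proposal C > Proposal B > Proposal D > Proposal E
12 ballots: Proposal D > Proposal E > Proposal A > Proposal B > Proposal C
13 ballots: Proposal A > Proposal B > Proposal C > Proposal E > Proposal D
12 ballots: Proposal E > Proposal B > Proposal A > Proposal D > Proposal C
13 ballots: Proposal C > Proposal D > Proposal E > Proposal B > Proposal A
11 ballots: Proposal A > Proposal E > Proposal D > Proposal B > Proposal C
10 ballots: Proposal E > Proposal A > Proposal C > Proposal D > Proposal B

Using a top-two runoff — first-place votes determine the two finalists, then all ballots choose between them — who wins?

Round 1 first-place votes: Proposal A 39, Proposal B 0, Proposal C 13, Proposal D 12, Proposal E 22. Proposal A and Proposal E advance.
Runoff: Proposal A is ranked above Proposal E on 39 ballots, Proposal E above Proposal A on 47.

Proposal E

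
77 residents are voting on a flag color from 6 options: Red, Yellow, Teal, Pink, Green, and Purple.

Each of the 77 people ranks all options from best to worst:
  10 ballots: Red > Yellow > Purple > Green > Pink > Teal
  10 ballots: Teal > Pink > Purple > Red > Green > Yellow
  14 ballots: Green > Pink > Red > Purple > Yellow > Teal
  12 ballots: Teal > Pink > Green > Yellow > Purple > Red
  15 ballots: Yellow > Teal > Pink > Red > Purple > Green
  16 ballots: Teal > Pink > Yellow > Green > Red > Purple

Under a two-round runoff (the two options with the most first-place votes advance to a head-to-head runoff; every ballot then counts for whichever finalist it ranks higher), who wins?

Yellow

Round 1 first-place votes: Red 10, Yellow 15, Teal 38, Pink 0, Green 14, Purple 0. Teal and Yellow advance.
Runoff: Teal is ranked above Yellow on 38 ballots, Yellow above Teal on 39.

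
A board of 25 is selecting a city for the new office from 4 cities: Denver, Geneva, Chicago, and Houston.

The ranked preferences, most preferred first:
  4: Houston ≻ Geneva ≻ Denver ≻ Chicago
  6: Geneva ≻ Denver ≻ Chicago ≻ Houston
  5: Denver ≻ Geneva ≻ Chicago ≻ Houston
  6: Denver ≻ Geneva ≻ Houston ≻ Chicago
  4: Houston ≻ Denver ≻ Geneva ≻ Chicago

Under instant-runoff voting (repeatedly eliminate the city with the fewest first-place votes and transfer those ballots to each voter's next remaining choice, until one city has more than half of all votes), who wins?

Round 1: Denver 11, Geneva 6, Chicago 0, Houston 8. Chicago eliminated.
Round 2: Denver 11, Geneva 6, Houston 8. Geneva eliminated.
Round 3: Denver 17, Houston 8. Denver has a majority (≥13).

Denver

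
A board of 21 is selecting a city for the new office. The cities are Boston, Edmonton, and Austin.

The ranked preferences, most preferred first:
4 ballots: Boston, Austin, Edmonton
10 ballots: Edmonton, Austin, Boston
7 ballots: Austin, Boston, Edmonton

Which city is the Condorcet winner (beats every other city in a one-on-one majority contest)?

Austin

Austin vs Boston: 17–4
Austin vs Edmonton: 11–10
Austin beats every other city.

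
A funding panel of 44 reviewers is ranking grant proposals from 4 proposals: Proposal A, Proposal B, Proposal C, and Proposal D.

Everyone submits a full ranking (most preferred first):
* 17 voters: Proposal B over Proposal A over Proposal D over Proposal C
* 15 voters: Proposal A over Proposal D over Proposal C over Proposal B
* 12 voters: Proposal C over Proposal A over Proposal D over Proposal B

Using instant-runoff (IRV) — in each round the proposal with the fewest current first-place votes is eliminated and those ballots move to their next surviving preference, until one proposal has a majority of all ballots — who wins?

Round 1: Proposal A 15, Proposal B 17, Proposal C 12, Proposal D 0. Proposal D eliminated.
Round 2: Proposal A 15, Proposal B 17, Proposal C 12. Proposal C eliminated.
Round 3: Proposal A 27, Proposal B 17. Proposal A has a majority (≥23).

Proposal A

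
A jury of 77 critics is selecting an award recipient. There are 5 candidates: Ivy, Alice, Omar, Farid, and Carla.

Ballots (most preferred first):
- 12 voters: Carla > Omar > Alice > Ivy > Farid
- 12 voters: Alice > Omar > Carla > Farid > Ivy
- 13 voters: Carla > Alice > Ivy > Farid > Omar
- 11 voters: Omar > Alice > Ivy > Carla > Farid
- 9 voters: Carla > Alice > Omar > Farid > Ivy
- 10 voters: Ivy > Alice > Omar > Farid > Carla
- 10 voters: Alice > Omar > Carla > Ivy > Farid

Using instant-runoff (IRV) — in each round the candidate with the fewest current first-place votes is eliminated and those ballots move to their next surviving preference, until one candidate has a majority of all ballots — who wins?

Round 1: Ivy 10, Alice 22, Omar 11, Farid 0, Carla 34. Farid eliminated.
Round 2: Ivy 10, Alice 22, Omar 11, Carla 34. Ivy eliminated.
Round 3: Alice 32, Omar 11, Carla 34. Omar eliminated.
Round 4: Alice 43, Carla 34. Alice has a majority (≥39).

Alice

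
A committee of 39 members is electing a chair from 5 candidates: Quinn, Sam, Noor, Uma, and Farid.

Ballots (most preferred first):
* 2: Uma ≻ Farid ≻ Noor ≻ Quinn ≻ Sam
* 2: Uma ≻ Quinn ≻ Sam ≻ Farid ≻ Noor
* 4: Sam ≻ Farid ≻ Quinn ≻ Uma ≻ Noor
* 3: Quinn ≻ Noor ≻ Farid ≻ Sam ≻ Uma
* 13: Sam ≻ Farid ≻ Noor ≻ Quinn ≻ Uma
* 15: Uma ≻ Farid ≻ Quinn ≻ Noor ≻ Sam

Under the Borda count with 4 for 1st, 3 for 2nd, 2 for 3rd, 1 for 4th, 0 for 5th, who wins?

Quinn: 2×1 + 2×3 + 4×2 + 3×4 + 13×1 + 15×2 = 71
Sam: 2×0 + 2×2 + 4×4 + 3×1 + 13×4 + 15×0 = 75
Noor: 2×2 + 2×0 + 4×0 + 3×3 + 13×2 + 15×1 = 54
Uma: 2×4 + 2×4 + 4×1 + 3×0 + 13×0 + 15×4 = 80
Farid: 2×3 + 2×1 + 4×3 + 3×2 + 13×3 + 15×3 = 110

Farid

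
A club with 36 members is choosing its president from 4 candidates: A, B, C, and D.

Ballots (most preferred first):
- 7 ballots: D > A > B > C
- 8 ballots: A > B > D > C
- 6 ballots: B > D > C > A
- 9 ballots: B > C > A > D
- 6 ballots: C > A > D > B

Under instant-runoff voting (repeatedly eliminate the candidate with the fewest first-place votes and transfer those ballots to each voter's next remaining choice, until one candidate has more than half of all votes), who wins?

Round 1: A 8, B 15, C 6, D 7. C eliminated.
Round 2: A 14, B 15, D 7. D eliminated.
Round 3: A 21, B 15. A has a majority (≥19).

A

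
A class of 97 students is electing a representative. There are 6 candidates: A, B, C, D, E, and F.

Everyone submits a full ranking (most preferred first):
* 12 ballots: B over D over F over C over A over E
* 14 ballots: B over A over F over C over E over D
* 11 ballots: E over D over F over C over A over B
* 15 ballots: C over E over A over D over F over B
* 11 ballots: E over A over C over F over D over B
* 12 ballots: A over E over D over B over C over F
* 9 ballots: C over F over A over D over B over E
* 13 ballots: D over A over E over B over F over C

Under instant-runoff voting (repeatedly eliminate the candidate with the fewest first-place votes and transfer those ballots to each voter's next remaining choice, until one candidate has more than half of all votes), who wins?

Round 1: A 12, B 26, C 24, D 13, E 22, F 0. F eliminated.
Round 2: A 12, B 26, C 24, D 13, E 22. A eliminated.
Round 3: B 26, C 24, D 13, E 34. D eliminated.
Round 4: B 26, C 24, E 47. C eliminated.
Round 5: B 35, E 62. E has a majority (≥49).

E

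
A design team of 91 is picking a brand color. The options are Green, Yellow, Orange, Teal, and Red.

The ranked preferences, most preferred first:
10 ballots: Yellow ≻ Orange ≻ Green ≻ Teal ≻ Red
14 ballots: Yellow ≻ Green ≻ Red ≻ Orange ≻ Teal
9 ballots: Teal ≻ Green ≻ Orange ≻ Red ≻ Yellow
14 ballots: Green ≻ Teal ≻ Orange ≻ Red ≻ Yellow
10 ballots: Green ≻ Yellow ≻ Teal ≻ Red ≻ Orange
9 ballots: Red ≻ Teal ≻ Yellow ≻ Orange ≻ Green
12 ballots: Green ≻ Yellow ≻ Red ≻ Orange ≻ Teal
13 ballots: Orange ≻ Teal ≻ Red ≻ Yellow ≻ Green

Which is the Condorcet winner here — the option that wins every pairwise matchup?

Yellow vs Green: 46–45
Yellow vs Orange: 55–36
Yellow vs Teal: 46–45
Yellow vs Red: 46–45
Yellow beats every other option.

Yellow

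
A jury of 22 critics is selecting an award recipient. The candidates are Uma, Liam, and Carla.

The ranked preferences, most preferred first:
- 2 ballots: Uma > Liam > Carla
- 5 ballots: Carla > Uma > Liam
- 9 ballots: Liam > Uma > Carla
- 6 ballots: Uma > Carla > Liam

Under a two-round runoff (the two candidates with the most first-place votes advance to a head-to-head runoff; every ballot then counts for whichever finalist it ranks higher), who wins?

Round 1 first-place votes: Uma 8, Liam 9, Carla 5. Liam and Uma advance.
Runoff: Liam is ranked above Uma on 9 ballots, Uma above Liam on 13.

Uma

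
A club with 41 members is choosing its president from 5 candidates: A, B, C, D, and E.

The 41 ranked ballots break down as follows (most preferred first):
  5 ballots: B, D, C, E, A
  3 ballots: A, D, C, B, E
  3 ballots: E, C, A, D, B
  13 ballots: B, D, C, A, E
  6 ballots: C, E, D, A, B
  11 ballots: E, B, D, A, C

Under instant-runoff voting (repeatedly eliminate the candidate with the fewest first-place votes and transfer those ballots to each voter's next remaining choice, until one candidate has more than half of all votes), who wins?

B

Round 1: A 3, B 18, C 6, D 0, E 14. D eliminated.
Round 2: A 3, B 18, C 6, E 14. A eliminated.
Round 3: B 18, C 9, E 14. C eliminated.
Round 4: B 21, E 20. B has a majority (≥21).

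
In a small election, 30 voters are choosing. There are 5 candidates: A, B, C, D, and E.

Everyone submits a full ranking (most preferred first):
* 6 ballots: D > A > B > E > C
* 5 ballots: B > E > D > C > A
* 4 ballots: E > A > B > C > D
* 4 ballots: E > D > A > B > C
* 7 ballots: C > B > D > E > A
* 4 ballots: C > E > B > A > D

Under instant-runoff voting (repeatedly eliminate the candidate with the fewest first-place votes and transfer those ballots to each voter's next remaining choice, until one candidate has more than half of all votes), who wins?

Round 1: A 0, B 5, C 11, D 6, E 8. A eliminated.
Round 2: B 5, C 11, D 6, E 8. B eliminated.
Round 3: C 11, D 6, E 13. D eliminated.
Round 4: C 11, E 19. E has a majority (≥16).

E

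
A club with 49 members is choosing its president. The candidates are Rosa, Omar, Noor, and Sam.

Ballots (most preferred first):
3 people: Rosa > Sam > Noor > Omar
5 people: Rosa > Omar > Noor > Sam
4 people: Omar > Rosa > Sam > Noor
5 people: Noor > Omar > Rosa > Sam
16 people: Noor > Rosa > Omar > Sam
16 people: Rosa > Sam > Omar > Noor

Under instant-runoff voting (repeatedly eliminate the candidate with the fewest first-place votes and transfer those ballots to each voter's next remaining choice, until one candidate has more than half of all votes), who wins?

Rosa

Round 1: Rosa 24, Omar 4, Noor 21, Sam 0. Sam eliminated.
Round 2: Rosa 24, Omar 4, Noor 21. Omar eliminated.
Round 3: Rosa 28, Noor 21. Rosa has a majority (≥25).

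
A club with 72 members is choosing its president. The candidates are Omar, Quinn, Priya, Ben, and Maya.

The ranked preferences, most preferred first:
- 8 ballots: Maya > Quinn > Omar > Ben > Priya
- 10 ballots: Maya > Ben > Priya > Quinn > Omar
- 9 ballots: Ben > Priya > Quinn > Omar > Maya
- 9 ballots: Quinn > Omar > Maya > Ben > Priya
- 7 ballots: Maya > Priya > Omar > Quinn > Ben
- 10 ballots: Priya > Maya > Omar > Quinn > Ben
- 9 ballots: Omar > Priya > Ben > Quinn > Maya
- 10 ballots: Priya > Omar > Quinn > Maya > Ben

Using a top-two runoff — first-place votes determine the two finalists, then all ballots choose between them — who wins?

Round 1 first-place votes: Omar 9, Quinn 9, Priya 20, Ben 9, Maya 25. Maya and Priya advance.
Runoff: Maya is ranked above Priya on 34 ballots, Priya above Maya on 38.

Priya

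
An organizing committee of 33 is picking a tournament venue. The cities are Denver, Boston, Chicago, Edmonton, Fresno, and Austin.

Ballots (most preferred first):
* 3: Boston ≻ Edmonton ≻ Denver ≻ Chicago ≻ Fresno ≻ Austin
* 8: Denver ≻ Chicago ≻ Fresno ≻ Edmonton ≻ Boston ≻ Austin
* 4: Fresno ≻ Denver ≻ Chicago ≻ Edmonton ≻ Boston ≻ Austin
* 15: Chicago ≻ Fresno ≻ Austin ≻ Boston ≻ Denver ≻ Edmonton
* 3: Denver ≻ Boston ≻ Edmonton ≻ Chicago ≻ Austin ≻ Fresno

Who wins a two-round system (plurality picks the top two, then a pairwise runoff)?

Denver

Round 1 first-place votes: Denver 11, Boston 3, Chicago 15, Edmonton 0, Fresno 4, Austin 0. Chicago and Denver advance.
Runoff: Chicago is ranked above Denver on 15 ballots, Denver above Chicago on 18.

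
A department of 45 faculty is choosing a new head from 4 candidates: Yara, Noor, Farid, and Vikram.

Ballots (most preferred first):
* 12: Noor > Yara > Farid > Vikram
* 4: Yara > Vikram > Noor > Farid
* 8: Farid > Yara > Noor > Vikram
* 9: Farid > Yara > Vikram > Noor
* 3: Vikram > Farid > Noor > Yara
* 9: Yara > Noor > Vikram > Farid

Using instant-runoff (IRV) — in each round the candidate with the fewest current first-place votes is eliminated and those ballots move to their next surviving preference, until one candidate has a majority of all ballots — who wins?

Yara

Round 1: Yara 13, Noor 12, Farid 17, Vikram 3. Vikram eliminated.
Round 2: Yara 13, Noor 12, Farid 20. Noor eliminated.
Round 3: Yara 25, Farid 20. Yara has a majority (≥23).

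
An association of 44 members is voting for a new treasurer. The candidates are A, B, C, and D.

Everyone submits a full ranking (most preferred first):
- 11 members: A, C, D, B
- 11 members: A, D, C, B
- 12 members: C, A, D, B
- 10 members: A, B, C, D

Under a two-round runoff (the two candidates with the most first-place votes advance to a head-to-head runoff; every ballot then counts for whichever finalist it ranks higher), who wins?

Round 1 first-place votes: A 32, B 0, C 12, D 0. A and C advance.
Runoff: A is ranked above C on 32 ballots, C above A on 12.

A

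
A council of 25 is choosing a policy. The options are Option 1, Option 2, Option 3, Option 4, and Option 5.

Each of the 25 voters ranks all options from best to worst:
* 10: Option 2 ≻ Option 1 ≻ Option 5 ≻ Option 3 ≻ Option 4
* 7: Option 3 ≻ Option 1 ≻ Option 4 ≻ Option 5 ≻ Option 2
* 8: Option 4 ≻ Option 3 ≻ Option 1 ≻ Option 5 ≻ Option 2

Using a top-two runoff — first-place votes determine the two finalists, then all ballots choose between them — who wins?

Option 4

Round 1 first-place votes: Option 1 0, Option 2 10, Option 3 7, Option 4 8, Option 5 0. Option 2 and Option 4 advance.
Runoff: Option 2 is ranked above Option 4 on 10 ballots, Option 4 above Option 2 on 15.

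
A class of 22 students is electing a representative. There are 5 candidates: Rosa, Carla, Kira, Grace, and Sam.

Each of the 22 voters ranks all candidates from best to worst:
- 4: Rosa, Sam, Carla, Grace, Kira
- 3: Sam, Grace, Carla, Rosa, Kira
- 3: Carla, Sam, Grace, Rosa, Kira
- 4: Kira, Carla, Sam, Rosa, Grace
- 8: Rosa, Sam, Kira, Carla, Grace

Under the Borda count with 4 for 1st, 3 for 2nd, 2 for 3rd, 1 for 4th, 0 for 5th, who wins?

Sam

Rosa: 4×4 + 3×1 + 3×1 + 4×1 + 8×4 = 58
Carla: 4×2 + 3×2 + 3×4 + 4×3 + 8×1 = 46
Kira: 4×0 + 3×0 + 3×0 + 4×4 + 8×2 = 32
Grace: 4×1 + 3×3 + 3×2 + 4×0 + 8×0 = 19
Sam: 4×3 + 3×4 + 3×3 + 4×2 + 8×3 = 65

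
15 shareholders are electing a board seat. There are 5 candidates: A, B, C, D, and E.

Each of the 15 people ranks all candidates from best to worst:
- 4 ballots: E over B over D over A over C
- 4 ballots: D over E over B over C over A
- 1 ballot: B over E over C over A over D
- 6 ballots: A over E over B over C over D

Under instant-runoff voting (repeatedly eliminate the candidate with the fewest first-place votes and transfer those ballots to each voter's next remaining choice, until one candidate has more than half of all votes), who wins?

Round 1: A 6, B 1, C 0, D 4, E 4. C eliminated.
Round 2: A 6, B 1, D 4, E 4. B eliminated.
Round 3: A 6, D 4, E 5. D eliminated.
Round 4: A 6, E 9. E has a majority (≥8).

E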